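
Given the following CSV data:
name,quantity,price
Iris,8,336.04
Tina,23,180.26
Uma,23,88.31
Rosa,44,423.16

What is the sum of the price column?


Values in 'price' column:
  Row 1: 336.04
  Row 2: 180.26
  Row 3: 88.31
  Row 4: 423.16
Sum = 336.04 + 180.26 + 88.31 + 423.16 = 1027.77

ANSWER: 1027.77


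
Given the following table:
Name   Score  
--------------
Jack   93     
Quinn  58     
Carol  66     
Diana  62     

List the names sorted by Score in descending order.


Sorting by Score (descending):
  Jack: 93
  Carol: 66
  Diana: 62
  Quinn: 58


ANSWER: Jack, Carol, Diana, Quinn


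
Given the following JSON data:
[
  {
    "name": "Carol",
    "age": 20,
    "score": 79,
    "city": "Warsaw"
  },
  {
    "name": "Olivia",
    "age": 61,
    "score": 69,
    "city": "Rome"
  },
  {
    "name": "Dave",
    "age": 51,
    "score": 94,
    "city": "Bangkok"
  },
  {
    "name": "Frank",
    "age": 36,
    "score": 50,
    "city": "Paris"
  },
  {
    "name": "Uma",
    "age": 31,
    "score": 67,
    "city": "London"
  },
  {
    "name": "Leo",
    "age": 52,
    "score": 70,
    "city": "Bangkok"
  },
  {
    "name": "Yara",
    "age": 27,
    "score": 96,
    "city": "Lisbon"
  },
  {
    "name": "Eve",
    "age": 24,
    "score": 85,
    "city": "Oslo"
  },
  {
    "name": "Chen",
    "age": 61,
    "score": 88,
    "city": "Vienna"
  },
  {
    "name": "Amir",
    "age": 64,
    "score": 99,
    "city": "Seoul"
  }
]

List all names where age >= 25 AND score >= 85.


Checking both conditions:
  Carol (age=20, score=79) -> no
  Olivia (age=61, score=69) -> no
  Dave (age=51, score=94) -> YES
  Frank (age=36, score=50) -> no
  Uma (age=31, score=67) -> no
  Leo (age=52, score=70) -> no
  Yara (age=27, score=96) -> YES
  Eve (age=24, score=85) -> no
  Chen (age=61, score=88) -> YES
  Amir (age=64, score=99) -> YES


ANSWER: Dave, Yara, Chen, Amir


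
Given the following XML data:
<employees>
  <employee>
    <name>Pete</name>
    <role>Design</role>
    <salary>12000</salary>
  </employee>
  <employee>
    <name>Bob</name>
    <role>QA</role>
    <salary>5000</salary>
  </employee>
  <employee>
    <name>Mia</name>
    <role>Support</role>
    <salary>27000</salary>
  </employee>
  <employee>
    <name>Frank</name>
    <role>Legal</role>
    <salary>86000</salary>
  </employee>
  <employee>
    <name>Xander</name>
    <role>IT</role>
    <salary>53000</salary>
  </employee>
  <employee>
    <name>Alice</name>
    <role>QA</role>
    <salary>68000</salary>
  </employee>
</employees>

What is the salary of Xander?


Searching for <employee> with <name>Xander</name>
Found at position 5
<salary>53000</salary>

ANSWER: 53000


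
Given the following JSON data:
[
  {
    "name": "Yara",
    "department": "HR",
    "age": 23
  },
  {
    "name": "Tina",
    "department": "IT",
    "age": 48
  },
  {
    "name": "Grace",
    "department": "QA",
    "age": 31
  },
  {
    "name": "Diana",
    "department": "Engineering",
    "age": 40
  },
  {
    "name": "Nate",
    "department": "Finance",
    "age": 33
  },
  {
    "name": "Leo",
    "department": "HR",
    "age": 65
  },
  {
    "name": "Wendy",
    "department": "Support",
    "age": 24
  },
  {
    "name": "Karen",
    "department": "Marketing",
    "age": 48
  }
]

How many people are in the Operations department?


Scanning records for department = Operations
  No matches found
Count: 0

ANSWER: 0


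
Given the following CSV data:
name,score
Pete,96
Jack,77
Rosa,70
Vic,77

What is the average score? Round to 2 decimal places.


Scores: 96, 77, 70, 77
Sum = 320
Count = 4
Average = 320 / 4 = 80.00

ANSWER: 80.00


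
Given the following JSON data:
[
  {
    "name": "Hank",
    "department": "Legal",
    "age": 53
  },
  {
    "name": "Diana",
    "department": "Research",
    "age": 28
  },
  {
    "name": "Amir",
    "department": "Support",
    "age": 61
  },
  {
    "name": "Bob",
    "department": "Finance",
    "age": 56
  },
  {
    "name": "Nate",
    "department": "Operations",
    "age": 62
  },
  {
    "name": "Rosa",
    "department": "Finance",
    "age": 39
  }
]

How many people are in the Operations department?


Scanning records for department = Operations
  Record 4: Nate
Count: 1

ANSWER: 1


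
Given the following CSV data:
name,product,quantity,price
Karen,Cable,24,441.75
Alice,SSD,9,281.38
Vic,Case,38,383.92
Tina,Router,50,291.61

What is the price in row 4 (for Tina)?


Row 4: Tina
Column 'price' = 291.61

ANSWER: 291.61


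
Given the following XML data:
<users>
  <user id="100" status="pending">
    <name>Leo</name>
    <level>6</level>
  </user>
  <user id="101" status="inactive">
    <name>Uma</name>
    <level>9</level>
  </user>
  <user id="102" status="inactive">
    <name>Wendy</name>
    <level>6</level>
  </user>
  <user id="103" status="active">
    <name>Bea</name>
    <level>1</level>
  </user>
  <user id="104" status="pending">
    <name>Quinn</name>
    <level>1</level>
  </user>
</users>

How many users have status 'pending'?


Counting users with status='pending':
  Leo (id=100) -> MATCH
  Quinn (id=104) -> MATCH
Count: 2

ANSWER: 2


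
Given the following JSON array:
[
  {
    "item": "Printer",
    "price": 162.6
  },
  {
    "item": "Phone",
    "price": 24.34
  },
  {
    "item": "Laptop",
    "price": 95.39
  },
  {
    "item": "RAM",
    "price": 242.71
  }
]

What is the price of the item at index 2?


Array index 2 -> Laptop
price = 95.39

ANSWER: 95.39


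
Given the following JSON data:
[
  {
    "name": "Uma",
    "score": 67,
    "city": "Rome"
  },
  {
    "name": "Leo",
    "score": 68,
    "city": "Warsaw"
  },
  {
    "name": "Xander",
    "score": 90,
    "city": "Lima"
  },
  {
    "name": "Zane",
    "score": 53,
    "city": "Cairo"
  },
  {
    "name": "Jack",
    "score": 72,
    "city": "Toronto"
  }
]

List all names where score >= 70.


Filtering records where score >= 70:
  Uma (score=67) -> no
  Leo (score=68) -> no
  Xander (score=90) -> YES
  Zane (score=53) -> no
  Jack (score=72) -> YES


ANSWER: Xander, Jack


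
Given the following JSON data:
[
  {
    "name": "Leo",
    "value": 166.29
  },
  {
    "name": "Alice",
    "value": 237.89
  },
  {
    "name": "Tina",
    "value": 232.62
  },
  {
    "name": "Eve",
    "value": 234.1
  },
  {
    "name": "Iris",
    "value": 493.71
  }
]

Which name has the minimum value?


Comparing values:
  Leo: 166.29
  Alice: 237.89
  Tina: 232.62
  Eve: 234.1
  Iris: 493.71
Minimum: Leo (166.29)

ANSWER: Leo


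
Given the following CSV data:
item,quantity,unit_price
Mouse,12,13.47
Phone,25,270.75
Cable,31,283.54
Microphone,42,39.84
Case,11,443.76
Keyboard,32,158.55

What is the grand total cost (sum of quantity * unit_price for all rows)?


Computing row totals:
  Mouse: 12 * 13.47 = 161.64
  Phone: 25 * 270.75 = 6768.75
  Cable: 31 * 283.54 = 8789.74
  Microphone: 42 * 39.84 = 1673.28
  Case: 11 * 443.76 = 4881.36
  Keyboard: 32 * 158.55 = 5073.6
Grand total = 161.64 + 6768.75 + 8789.74 + 1673.28 + 4881.36 + 5073.6 = 27348.37

ANSWER: 27348.37


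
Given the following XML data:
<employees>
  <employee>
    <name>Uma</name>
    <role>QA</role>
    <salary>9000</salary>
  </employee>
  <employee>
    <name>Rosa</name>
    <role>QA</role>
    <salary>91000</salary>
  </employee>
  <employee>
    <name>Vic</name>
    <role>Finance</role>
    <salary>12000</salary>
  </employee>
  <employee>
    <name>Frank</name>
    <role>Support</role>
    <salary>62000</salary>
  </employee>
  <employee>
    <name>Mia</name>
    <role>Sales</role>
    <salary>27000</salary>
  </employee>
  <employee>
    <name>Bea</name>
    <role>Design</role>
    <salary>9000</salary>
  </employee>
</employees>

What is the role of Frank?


Searching for <employee> with <name>Frank</name>
Found at position 4
<role>Support</role>

ANSWER: Support


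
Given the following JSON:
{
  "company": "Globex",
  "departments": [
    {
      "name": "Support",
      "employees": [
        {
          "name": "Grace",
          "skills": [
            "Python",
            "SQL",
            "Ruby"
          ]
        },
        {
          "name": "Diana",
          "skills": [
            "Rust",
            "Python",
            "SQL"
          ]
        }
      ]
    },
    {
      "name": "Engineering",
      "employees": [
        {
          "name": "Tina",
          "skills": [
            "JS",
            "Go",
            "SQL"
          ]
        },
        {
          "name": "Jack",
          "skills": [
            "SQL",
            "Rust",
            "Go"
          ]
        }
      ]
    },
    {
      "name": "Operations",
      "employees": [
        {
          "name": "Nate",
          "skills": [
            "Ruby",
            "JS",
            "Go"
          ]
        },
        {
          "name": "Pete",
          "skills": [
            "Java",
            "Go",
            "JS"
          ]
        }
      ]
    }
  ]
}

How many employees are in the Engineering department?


Path: departments[1].employees
Count: 2

ANSWER: 2


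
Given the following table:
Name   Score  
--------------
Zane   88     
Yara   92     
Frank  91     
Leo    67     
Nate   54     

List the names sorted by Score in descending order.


Sorting by Score (descending):
  Yara: 92
  Frank: 91
  Zane: 88
  Leo: 67
  Nate: 54


ANSWER: Yara, Frank, Zane, Leo, Nate


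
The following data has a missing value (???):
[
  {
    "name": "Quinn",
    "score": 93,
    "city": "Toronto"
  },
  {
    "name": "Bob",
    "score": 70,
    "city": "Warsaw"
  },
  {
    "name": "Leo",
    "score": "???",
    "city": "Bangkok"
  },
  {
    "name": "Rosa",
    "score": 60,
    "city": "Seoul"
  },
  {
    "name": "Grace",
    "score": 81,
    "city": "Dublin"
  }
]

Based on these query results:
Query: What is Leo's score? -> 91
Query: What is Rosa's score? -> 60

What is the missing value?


The missing value is Leo's score
From query: Leo's score = 91

ANSWER: 91


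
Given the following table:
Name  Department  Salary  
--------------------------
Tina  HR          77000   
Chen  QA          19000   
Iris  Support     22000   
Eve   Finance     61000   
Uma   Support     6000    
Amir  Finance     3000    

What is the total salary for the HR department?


HR department members:
  Tina: 77000
Total = 77000 = 77000

ANSWER: 77000


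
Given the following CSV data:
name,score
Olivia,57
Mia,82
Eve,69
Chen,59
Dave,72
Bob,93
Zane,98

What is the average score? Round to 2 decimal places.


Scores: 57, 82, 69, 59, 72, 93, 98
Sum = 530
Count = 7
Average = 530 / 7 = 75.71

ANSWER: 75.71


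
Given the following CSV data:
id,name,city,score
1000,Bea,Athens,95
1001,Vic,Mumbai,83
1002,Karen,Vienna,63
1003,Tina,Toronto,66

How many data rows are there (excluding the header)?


Counting rows (excluding header):
Header: id,name,city,score
Data rows: 4

ANSWER: 4


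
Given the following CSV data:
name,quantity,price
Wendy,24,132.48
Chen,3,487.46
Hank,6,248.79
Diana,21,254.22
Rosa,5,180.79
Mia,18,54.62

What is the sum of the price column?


Values in 'price' column:
  Row 1: 132.48
  Row 2: 487.46
  Row 3: 248.79
  Row 4: 254.22
  Row 5: 180.79
  Row 6: 54.62
Sum = 132.48 + 487.46 + 248.79 + 254.22 + 180.79 + 54.62 = 1358.36

ANSWER: 1358.36


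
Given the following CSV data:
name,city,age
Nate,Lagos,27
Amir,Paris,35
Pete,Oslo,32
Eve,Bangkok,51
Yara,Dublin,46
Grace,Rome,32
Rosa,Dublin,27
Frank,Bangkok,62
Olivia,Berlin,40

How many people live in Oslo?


Scanning city column for 'Oslo':
  Row 3: Pete -> MATCH
Total matches: 1

ANSWER: 1


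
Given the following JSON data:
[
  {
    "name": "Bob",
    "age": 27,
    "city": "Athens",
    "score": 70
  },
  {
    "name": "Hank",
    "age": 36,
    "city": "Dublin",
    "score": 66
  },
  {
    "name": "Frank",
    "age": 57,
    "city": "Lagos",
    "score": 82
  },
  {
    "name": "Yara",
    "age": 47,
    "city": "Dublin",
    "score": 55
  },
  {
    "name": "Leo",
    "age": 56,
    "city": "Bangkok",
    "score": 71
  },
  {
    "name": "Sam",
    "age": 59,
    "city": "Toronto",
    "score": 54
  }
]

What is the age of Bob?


Looking up record where name = Bob
Record index: 0
Field 'age' = 27

ANSWER: 27


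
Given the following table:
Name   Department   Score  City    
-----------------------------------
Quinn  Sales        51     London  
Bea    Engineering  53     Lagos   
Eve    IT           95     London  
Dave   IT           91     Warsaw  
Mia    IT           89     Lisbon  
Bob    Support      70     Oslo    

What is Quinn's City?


Row 1: Quinn
City = London

ANSWER: London


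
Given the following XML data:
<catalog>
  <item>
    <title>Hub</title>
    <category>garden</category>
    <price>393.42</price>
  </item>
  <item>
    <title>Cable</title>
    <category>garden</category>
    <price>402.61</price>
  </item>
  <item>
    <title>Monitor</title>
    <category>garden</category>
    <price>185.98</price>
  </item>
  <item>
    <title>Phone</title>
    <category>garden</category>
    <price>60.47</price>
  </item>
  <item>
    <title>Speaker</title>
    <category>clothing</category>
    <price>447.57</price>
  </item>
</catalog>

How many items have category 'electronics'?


Scanning <item> elements for <category>electronics</category>:
Count: 0

ANSWER: 0


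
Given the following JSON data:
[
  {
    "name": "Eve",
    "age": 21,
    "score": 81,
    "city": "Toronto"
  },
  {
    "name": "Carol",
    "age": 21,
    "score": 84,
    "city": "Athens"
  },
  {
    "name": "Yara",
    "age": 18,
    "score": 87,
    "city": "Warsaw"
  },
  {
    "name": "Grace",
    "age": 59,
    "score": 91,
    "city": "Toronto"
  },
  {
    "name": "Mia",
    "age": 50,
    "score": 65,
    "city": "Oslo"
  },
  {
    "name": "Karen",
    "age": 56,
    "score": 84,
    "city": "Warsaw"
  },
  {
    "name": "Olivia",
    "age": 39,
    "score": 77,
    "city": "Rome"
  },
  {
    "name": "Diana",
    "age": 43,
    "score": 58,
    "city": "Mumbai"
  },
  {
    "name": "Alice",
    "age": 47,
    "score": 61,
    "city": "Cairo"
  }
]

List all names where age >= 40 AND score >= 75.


Checking both conditions:
  Eve (age=21, score=81) -> no
  Carol (age=21, score=84) -> no
  Yara (age=18, score=87) -> no
  Grace (age=59, score=91) -> YES
  Mia (age=50, score=65) -> no
  Karen (age=56, score=84) -> YES
  Olivia (age=39, score=77) -> no
  Diana (age=43, score=58) -> no
  Alice (age=47, score=61) -> no


ANSWER: Grace, Karen


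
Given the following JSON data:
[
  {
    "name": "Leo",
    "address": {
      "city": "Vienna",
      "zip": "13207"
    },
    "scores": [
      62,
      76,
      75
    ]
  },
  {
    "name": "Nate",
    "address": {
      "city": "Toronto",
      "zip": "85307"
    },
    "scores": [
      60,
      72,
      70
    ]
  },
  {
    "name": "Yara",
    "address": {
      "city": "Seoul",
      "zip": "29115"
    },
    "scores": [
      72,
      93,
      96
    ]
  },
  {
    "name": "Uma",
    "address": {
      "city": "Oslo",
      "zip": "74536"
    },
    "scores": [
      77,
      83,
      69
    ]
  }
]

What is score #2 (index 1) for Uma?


Path: records[3].scores[1]
Value: 83

ANSWER: 83


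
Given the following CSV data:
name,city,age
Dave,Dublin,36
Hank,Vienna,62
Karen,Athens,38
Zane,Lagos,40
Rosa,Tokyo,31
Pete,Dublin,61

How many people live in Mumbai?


Scanning city column for 'Mumbai':
Total matches: 0

ANSWER: 0


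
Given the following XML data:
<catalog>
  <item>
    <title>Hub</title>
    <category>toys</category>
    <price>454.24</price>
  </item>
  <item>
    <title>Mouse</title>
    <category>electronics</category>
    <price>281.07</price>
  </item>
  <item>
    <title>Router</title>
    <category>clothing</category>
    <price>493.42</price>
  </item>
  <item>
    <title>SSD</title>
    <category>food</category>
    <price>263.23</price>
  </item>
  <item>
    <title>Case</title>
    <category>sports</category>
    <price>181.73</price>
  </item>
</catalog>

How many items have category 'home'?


Scanning <item> elements for <category>home</category>:
Count: 0

ANSWER: 0


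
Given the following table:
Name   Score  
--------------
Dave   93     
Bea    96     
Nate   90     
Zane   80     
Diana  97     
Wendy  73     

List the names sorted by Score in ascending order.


Sorting by Score (ascending):
  Wendy: 73
  Zane: 80
  Nate: 90
  Dave: 93
  Bea: 96
  Diana: 97


ANSWER: Wendy, Zane, Nate, Dave, Bea, Diana


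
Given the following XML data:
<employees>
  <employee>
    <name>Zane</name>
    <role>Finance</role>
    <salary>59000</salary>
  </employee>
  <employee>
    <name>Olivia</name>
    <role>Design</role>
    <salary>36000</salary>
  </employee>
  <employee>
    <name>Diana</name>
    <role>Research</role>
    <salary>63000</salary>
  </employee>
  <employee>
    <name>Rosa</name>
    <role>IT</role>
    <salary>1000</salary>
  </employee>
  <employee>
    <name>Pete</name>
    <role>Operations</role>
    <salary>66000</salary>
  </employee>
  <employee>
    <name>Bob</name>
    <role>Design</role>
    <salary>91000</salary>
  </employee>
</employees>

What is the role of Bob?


Searching for <employee> with <name>Bob</name>
Found at position 6
<role>Design</role>

ANSWER: Design


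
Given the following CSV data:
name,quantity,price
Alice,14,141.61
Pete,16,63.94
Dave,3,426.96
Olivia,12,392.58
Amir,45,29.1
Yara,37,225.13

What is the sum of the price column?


Values in 'price' column:
  Row 1: 141.61
  Row 2: 63.94
  Row 3: 426.96
  Row 4: 392.58
  Row 5: 29.1
  Row 6: 225.13
Sum = 141.61 + 63.94 + 426.96 + 392.58 + 29.1 + 225.13 = 1279.32

ANSWER: 1279.32


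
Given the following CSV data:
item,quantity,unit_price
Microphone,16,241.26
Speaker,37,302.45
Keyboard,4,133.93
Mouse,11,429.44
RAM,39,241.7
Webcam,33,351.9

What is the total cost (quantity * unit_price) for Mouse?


Row: Mouse
quantity = 11
unit_price = 429.44
total = 11 * 429.44 = 4723.84

ANSWER: 4723.84


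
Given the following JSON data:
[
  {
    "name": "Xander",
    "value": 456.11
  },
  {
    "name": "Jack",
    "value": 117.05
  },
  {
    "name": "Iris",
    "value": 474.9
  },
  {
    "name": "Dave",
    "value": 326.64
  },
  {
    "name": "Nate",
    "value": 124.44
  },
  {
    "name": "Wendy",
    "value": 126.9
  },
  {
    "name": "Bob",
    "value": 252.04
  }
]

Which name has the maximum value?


Comparing values:
  Xander: 456.11
  Jack: 117.05
  Iris: 474.9
  Dave: 326.64
  Nate: 124.44
  Wendy: 126.9
  Bob: 252.04
Maximum: Iris (474.9)

ANSWER: Iris


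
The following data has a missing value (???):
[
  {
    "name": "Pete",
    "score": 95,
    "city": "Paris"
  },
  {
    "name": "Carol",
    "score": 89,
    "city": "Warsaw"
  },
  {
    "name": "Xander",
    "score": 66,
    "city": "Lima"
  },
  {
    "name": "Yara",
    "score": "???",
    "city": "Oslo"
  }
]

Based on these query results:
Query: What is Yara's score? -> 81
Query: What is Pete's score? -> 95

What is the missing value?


The missing value is Yara's score
From query: Yara's score = 81

ANSWER: 81


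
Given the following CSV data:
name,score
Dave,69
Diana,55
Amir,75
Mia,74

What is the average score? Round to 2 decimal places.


Scores: 69, 55, 75, 74
Sum = 273
Count = 4
Average = 273 / 4 = 68.25

ANSWER: 68.25


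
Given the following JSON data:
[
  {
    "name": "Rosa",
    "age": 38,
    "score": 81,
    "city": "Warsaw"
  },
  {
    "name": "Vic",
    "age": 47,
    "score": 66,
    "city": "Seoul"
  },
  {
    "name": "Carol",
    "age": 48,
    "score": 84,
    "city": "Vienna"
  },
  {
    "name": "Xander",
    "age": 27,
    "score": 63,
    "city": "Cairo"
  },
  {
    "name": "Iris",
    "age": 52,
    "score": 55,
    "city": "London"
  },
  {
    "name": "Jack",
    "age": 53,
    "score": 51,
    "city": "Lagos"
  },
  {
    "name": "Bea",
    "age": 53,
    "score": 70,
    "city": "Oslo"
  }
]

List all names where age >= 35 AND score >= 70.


Checking both conditions:
  Rosa (age=38, score=81) -> YES
  Vic (age=47, score=66) -> no
  Carol (age=48, score=84) -> YES
  Xander (age=27, score=63) -> no
  Iris (age=52, score=55) -> no
  Jack (age=53, score=51) -> no
  Bea (age=53, score=70) -> YES


ANSWER: Rosa, Carol, Bea


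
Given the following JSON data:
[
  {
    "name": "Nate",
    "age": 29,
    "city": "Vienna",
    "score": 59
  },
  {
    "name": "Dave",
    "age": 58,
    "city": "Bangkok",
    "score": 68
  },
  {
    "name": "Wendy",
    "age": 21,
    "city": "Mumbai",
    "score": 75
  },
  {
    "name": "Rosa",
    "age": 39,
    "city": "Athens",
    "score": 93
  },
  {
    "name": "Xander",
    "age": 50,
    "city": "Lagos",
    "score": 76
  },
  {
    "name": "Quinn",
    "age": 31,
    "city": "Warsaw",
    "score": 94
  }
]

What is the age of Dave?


Looking up record where name = Dave
Record index: 1
Field 'age' = 58

ANSWER: 58


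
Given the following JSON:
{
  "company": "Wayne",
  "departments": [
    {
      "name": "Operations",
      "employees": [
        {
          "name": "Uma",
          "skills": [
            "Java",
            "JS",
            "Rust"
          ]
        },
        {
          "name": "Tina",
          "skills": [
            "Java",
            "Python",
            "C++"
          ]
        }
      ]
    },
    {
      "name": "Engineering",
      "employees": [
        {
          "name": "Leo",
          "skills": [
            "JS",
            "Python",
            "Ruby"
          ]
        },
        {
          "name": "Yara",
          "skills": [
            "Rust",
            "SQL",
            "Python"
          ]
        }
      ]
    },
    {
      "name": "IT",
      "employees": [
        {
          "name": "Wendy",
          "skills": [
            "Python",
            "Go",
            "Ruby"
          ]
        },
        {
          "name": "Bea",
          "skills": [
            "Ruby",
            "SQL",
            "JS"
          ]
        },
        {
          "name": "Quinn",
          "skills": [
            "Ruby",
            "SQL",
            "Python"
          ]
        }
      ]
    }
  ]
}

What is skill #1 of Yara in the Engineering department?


Path: departments[1].employees[1].skills[0]
Value: Rust

ANSWER: Rust


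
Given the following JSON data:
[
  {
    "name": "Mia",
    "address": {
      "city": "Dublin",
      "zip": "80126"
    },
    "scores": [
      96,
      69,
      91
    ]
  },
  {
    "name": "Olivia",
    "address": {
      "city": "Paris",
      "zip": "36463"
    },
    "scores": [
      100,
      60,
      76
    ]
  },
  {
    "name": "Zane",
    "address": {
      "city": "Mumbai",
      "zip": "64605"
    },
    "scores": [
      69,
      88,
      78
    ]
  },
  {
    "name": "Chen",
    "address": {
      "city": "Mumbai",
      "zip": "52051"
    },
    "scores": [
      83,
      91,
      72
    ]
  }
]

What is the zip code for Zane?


Path: records[2].address.zip
Value: 64605

ANSWER: 64605


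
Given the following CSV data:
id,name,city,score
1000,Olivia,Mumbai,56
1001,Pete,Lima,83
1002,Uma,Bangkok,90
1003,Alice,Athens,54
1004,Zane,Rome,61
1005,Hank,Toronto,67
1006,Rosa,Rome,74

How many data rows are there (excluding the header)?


Counting rows (excluding header):
Header: id,name,city,score
Data rows: 7

ANSWER: 7


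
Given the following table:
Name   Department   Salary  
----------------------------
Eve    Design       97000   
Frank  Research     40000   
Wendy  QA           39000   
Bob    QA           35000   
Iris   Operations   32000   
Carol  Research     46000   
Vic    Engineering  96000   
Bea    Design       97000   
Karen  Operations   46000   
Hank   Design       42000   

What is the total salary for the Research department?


Research department members:
  Frank: 40000
  Carol: 46000
Total = 40000 + 46000 = 86000

ANSWER: 86000


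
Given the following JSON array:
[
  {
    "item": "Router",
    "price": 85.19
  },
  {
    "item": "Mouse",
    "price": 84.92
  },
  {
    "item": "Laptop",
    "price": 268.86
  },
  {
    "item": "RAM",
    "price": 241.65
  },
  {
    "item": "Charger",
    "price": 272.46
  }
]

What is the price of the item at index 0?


Array index 0 -> Router
price = 85.19

ANSWER: 85.19


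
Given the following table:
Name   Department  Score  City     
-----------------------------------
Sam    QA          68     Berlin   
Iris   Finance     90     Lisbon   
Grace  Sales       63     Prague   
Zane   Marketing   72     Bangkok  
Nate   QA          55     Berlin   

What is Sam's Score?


Row 1: Sam
Score = 68

ANSWER: 68


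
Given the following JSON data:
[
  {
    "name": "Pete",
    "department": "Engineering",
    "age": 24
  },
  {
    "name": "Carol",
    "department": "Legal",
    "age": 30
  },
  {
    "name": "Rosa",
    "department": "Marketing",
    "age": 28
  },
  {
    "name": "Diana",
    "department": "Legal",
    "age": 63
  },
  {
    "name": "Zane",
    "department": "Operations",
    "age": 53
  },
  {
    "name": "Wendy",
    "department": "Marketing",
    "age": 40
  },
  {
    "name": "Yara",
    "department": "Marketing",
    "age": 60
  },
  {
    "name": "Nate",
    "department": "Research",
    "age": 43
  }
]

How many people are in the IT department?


Scanning records for department = IT
  No matches found
Count: 0

ANSWER: 0


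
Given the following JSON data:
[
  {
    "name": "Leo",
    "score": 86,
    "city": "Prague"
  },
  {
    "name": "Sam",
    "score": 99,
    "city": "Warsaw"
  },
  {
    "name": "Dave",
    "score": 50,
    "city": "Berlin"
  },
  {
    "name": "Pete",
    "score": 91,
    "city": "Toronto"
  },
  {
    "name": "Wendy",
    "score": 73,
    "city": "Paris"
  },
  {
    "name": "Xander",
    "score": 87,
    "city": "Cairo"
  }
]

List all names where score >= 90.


Filtering records where score >= 90:
  Leo (score=86) -> no
  Sam (score=99) -> YES
  Dave (score=50) -> no
  Pete (score=91) -> YES
  Wendy (score=73) -> no
  Xander (score=87) -> no


ANSWER: Sam, Pete


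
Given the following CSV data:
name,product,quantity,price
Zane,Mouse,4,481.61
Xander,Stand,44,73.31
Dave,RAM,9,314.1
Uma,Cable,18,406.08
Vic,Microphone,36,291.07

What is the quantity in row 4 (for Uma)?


Row 4: Uma
Column 'quantity' = 18

ANSWER: 18


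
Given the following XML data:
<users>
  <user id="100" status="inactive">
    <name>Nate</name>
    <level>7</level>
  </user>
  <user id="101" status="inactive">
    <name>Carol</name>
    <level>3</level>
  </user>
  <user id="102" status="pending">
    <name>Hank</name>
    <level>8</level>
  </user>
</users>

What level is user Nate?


Finding user: Nate
<level>7</level>

ANSWER: 7


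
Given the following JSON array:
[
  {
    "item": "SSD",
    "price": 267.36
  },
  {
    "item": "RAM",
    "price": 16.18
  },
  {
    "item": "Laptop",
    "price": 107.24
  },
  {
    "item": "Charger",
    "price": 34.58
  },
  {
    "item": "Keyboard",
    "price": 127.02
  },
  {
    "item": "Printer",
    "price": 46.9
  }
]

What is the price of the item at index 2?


Array index 2 -> Laptop
price = 107.24

ANSWER: 107.24


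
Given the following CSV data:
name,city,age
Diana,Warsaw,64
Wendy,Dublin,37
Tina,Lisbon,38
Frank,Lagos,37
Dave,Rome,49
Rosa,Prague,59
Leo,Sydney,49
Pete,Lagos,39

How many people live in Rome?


Scanning city column for 'Rome':
  Row 5: Dave -> MATCH
Total matches: 1

ANSWER: 1


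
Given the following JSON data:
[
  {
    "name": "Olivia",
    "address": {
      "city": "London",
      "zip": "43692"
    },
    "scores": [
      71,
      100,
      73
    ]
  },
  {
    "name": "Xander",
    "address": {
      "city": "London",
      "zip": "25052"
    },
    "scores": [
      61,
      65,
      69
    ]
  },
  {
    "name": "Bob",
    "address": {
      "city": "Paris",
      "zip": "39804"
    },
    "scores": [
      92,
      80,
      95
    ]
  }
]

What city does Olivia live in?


Path: records[0].address.city
Value: London

ANSWER: London


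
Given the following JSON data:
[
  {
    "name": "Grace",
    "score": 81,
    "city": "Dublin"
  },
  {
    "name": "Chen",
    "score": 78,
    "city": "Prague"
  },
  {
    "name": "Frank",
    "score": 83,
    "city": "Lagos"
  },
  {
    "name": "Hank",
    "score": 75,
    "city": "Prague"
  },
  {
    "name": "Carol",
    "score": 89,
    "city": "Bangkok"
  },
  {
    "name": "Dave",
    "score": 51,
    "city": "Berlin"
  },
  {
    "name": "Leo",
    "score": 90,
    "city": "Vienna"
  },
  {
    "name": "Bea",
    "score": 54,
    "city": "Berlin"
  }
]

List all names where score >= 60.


Filtering records where score >= 60:
  Grace (score=81) -> YES
  Chen (score=78) -> YES
  Frank (score=83) -> YES
  Hank (score=75) -> YES
  Carol (score=89) -> YES
  Dave (score=51) -> no
  Leo (score=90) -> YES
  Bea (score=54) -> no


ANSWER: Grace, Chen, Frank, Hank, Carol, Leo


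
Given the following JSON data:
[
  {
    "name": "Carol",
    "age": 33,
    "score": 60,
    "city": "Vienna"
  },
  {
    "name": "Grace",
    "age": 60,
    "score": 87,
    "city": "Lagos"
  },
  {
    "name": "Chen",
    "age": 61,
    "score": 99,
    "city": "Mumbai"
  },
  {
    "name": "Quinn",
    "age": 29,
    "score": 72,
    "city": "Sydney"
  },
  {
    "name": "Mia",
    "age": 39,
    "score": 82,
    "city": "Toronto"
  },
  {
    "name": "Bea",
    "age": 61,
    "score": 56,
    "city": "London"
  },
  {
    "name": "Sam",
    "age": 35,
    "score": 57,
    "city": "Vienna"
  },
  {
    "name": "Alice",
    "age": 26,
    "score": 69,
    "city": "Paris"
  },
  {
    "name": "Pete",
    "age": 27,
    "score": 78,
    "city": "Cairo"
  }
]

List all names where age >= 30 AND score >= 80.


Checking both conditions:
  Carol (age=33, score=60) -> no
  Grace (age=60, score=87) -> YES
  Chen (age=61, score=99) -> YES
  Quinn (age=29, score=72) -> no
  Mia (age=39, score=82) -> YES
  Bea (age=61, score=56) -> no
  Sam (age=35, score=57) -> no
  Alice (age=26, score=69) -> no
  Pete (age=27, score=78) -> no


ANSWER: Grace, Chen, Mia


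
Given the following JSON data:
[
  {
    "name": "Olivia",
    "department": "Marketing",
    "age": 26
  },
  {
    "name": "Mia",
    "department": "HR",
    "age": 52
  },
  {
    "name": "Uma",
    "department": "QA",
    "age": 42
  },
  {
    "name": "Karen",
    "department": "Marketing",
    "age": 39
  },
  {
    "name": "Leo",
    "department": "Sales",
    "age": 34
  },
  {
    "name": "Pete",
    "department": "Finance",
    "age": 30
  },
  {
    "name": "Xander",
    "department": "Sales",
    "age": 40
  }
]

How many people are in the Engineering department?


Scanning records for department = Engineering
  No matches found
Count: 0

ANSWER: 0


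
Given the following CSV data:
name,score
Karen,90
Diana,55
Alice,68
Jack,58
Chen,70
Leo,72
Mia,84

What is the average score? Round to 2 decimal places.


Scores: 90, 55, 68, 58, 70, 72, 84
Sum = 497
Count = 7
Average = 497 / 7 = 71.00

ANSWER: 71.00


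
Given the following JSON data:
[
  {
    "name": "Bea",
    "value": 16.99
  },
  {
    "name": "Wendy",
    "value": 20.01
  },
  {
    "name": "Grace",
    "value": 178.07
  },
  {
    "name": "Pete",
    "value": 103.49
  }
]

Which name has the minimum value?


Comparing values:
  Bea: 16.99
  Wendy: 20.01
  Grace: 178.07
  Pete: 103.49
Minimum: Bea (16.99)

ANSWER: Bea


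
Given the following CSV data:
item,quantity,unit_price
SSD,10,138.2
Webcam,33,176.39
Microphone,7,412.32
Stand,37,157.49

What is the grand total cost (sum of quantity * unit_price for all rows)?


Computing row totals:
  SSD: 10 * 138.2 = 1382.0
  Webcam: 33 * 176.39 = 5820.87
  Microphone: 7 * 412.32 = 2886.24
  Stand: 37 * 157.49 = 5827.13
Grand total = 1382.0 + 5820.87 + 2886.24 + 5827.13 = 15916.24

ANSWER: 15916.24


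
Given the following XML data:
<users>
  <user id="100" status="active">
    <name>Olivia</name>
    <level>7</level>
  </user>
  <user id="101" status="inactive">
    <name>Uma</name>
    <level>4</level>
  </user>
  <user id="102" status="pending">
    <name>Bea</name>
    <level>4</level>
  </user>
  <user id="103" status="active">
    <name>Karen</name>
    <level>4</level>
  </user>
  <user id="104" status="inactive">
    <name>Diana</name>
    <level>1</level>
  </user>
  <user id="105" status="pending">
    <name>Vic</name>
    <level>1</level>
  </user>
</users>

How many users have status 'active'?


Counting users with status='active':
  Olivia (id=100) -> MATCH
  Karen (id=103) -> MATCH
Count: 2

ANSWER: 2


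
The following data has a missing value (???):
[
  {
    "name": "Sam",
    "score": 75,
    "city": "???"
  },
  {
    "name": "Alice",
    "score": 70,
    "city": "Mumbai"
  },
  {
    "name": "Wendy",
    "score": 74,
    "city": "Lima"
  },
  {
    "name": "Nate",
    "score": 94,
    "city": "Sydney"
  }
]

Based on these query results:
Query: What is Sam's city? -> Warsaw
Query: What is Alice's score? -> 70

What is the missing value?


The missing value is Sam's city
From query: Sam's city = Warsaw

ANSWER: Warsaw


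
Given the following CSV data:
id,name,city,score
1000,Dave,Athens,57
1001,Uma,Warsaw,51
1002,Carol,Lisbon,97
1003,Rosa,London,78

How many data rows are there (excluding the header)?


Counting rows (excluding header):
Header: id,name,city,score
Data rows: 4

ANSWER: 4


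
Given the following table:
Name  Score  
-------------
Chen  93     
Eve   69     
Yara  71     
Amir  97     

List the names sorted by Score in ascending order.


Sorting by Score (ascending):
  Eve: 69
  Yara: 71
  Chen: 93
  Amir: 97


ANSWER: Eve, Yara, Chen, Amir


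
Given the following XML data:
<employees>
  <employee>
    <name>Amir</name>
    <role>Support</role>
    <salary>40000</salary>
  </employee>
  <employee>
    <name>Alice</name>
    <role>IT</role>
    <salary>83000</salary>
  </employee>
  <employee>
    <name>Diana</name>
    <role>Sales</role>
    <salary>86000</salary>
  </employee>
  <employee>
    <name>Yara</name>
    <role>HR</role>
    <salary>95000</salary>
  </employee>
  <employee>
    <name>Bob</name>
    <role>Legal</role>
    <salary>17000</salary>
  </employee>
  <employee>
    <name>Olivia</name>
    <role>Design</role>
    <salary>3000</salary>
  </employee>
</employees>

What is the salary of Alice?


Searching for <employee> with <name>Alice</name>
Found at position 2
<salary>83000</salary>

ANSWER: 83000


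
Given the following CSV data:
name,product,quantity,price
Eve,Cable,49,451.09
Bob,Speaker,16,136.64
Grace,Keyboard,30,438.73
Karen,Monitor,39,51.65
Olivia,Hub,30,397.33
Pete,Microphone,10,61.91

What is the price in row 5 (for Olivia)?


Row 5: Olivia
Column 'price' = 397.33

ANSWER: 397.33


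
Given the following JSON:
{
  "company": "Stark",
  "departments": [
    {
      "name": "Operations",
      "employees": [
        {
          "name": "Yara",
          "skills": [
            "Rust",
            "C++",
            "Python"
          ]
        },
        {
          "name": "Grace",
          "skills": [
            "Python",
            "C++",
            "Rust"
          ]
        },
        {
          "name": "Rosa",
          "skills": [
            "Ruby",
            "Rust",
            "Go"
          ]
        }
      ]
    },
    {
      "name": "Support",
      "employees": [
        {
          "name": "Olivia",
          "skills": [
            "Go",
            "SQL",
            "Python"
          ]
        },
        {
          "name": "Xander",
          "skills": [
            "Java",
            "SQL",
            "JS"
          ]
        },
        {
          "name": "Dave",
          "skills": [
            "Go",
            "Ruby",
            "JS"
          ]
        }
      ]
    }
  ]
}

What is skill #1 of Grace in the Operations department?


Path: departments[0].employees[1].skills[0]
Value: Python

ANSWER: Python


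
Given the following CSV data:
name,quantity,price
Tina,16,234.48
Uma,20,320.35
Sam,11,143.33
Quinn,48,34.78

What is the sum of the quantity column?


Values in 'quantity' column:
  Row 1: 16
  Row 2: 20
  Row 3: 11
  Row 4: 48
Sum = 16 + 20 + 11 + 48 = 95

ANSWER: 95


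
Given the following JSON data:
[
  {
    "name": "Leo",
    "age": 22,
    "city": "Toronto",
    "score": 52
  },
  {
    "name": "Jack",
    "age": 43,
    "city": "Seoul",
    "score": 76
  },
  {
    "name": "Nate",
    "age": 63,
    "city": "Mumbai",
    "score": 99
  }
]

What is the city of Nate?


Looking up record where name = Nate
Record index: 2
Field 'city' = Mumbai

ANSWER: Mumbai


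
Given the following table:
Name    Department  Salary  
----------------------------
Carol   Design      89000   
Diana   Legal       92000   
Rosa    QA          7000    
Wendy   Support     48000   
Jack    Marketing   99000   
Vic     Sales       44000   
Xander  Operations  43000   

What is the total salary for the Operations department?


Operations department members:
  Xander: 43000
Total = 43000 = 43000

ANSWER: 43000


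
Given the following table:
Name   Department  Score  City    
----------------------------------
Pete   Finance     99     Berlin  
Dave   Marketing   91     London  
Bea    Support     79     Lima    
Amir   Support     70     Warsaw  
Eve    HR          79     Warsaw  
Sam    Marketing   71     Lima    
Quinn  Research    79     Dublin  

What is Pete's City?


Row 1: Pete
City = Berlin

ANSWER: Berlin


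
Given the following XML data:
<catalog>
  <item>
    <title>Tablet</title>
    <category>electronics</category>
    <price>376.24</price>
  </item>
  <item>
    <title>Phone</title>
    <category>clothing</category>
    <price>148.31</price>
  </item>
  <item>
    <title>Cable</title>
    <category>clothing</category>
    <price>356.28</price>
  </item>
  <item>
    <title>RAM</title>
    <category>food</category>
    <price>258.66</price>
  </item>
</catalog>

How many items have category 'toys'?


Scanning <item> elements for <category>toys</category>:
Count: 0

ANSWER: 0


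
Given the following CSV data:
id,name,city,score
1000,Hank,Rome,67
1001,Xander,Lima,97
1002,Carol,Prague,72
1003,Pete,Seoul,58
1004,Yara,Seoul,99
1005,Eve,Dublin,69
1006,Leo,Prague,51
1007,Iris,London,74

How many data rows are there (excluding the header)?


Counting rows (excluding header):
Header: id,name,city,score
Data rows: 8

ANSWER: 8


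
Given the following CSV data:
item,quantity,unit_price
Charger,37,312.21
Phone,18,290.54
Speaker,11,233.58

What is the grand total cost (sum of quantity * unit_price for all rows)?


Computing row totals:
  Charger: 37 * 312.21 = 11551.77
  Phone: 18 * 290.54 = 5229.72
  Speaker: 11 * 233.58 = 2569.38
Grand total = 11551.77 + 5229.72 + 2569.38 = 19350.87

ANSWER: 19350.87


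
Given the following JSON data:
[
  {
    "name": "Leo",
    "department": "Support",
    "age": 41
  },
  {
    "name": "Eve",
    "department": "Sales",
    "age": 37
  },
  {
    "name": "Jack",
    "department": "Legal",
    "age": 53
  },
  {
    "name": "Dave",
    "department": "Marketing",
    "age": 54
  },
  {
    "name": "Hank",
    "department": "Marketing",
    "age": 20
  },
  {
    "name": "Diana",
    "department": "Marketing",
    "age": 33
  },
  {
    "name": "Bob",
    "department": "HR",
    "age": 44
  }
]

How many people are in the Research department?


Scanning records for department = Research
  No matches found
Count: 0

ANSWER: 0


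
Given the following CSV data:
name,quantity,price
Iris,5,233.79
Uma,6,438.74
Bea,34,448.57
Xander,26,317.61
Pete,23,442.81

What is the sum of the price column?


Values in 'price' column:
  Row 1: 233.79
  Row 2: 438.74
  Row 3: 448.57
  Row 4: 317.61
  Row 5: 442.81
Sum = 233.79 + 438.74 + 448.57 + 317.61 + 442.81 = 1881.52

ANSWER: 1881.52


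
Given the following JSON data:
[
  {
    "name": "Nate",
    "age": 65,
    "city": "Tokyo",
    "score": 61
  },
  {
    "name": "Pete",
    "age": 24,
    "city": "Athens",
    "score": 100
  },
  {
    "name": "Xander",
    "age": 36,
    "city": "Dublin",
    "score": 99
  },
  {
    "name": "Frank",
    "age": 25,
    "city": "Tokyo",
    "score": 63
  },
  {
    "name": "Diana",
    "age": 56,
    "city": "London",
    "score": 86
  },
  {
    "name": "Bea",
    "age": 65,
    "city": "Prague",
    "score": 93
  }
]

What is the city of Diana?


Looking up record where name = Diana
Record index: 4
Field 'city' = London

ANSWER: London
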